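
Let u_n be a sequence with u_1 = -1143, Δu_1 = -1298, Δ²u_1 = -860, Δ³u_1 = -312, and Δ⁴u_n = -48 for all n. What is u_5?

Build the table forward from the leading diagonal:
D4: -48  -48  -48  -48  -48
D3: -312  -360  -408  -456  -504
D2: -860  -1172  -1532  -1940  -2396
D1: -1298  -2158  -3330  -4862  -6802
u: -1143  -2441  -4599  -7929  -12791

-12791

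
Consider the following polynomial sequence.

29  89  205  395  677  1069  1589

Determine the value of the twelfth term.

6739

Δ: 60  116  190  282  392  520
Δ²: 56  74  92  110  128
Δ³: 18  18  18  18
Constant third difference = 18, so extend:
128 + 18 = 146;  520 + 146 = 666;  1589 + 666 = 2255
146 + 18 = 164;  666 + 164 = 830;  2255 + 830 = 3085
164 + 18 = 182;  830 + 182 = 1012;  3085 + 1012 = 4097
182 + 18 = 200;  1012 + 200 = 1212;  4097 + 1212 = 5309
200 + 18 = 218;  1212 + 218 = 1430;  5309 + 1430 = 6739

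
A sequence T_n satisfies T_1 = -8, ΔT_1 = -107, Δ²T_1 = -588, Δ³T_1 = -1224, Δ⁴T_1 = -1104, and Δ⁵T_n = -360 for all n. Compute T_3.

Build the table forward from the leading diagonal:
Δ⁵: -360, -360, -360
Δ⁴: -1104, -1464, -1824
Δ³: -1224, -2328, -3792
Δ²: -588, -1812, -4140
Δ: -107, -695, -2507
T: -8, -115, -810

-810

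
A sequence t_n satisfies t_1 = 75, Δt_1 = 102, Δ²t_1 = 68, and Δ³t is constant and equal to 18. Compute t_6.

1445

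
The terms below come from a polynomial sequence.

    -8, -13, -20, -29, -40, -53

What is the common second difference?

-2

D1: -5, -7, -9, -11, -13
D2: -2, -2, -2, -2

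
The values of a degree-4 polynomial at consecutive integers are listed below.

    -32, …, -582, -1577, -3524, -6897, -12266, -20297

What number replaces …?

-161

Using the last 6 terms:
-995  -1947  -3373  -5369  -8031
-952  -1426  -1996  -2662
-474  -570  -666
-96  -96
Constant fourth difference = -96.
Extend backward: -474 + 96 = -378;  -952 + 378 = -574;  -995 + 574 = -421;  -582 + 421 = -161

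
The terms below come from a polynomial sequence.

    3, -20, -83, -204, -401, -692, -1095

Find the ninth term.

-2309

First differences: -23 , -63 , -121 , -197 , -291 , -403
Second differences: -40 , -58 , -76 , -94 , -112
Third differences: -18 , -18 , -18 , -18
Third differences constant at -18.
-112 − 18 = -130;  -403 − 130 = -533;  -1095 − 533 = -1628
-130 − 18 = -148;  -533 − 148 = -681;  -1628 − 681 = -2309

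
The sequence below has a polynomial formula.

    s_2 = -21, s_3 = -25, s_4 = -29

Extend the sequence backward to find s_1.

-17

Δ: -4  -4
The first differences are constant at -4.
Work back: -21 + 4 = -17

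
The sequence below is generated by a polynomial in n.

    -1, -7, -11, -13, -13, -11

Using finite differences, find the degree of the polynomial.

2

D1: -6, -4, -2, 0, 2
D2: 2, 2, 2, 2
The second differences are constant, so the polynomial has degree 2.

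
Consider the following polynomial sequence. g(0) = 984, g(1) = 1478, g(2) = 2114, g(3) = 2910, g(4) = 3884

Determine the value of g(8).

Δ: 494 , 636 , 796 , 974
Δ²: 142 , 160 , 178
Δ³: 18 , 18
Third differences constant at 18.
178 + 18 = 196;  974 + 196 = 1170;  3884 + 1170 = 5054
196 + 18 = 214;  1170 + 214 = 1384;  5054 + 1384 = 6438
214 + 18 = 232;  1384 + 232 = 1616;  6438 + 1616 = 8054
232 + 18 = 250;  1616 + 250 = 1866;  8054 + 1866 = 9920

9920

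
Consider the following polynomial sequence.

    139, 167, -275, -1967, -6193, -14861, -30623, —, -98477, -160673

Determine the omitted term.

Using the first 7 terms:
Δ: 28, -442, -1692, -4226, -8668, -15762
Δ²: -470, -1250, -2534, -4442, -7094
Δ³: -780, -1284, -1908, -2652
Δ⁴: -504, -624, -744
Δ⁵: -120, -120
Constant fifth difference = -120.
Extend forward: -744 − 120 = -864;  -2652 − 864 = -3516;  -7094 − 3516 = -10610;  -15762 − 10610 = -26372;  -30623 − 26372 = -56995

-56995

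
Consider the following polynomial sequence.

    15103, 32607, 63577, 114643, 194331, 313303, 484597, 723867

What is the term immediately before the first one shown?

6091

Δ: 17504, 30970, 51066, 79688, 118972, 171294, 239270
Δ²: 13466, 20096, 28622, 39284, 52322, 67976
Δ³: 6630, 8526, 10662, 13038, 15654
Δ⁴: 1896, 2136, 2376, 2616
Δ⁵: 240, 240, 240
The fifth differences are constant at 240.
Work back: 1896 − 240 = 1656;  6630 − 1656 = 4974;  13466 − 4974 = 8492;  17504 − 8492 = 9012;  15103 − 9012 = 6091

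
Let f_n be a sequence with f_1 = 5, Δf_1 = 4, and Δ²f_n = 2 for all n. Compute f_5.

33

Build the table forward from the leading diagonal:
D2: 2, 2, 2, 2, 2
D1: 4, 6, 8, 10, 12
f: 5, 9, 15, 23, 33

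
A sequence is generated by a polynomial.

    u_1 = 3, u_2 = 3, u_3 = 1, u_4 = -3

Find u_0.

1

0, -2, -4
-2, -2
The second differences are constant at -2.
Work back: 0 + 2 = 2;  3 − 2 = 1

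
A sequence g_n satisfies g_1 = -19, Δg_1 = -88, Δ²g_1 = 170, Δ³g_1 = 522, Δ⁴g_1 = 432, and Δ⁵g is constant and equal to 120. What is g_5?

Build the table forward from the leading diagonal:
Δ⁵: 120  120  120  120  120
Δ⁴: 432  552  672  792  912
Δ³: 522  954  1506  2178  2970
Δ²: 170  692  1646  3152  5330
Δ: -88  82  774  2420  5572
g: -19  -107  -25  749  3169

3169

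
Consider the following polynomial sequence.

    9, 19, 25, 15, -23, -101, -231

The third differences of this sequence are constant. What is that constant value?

D1: 10, 6, -10, -38, -78, -130
D2: -4, -16, -28, -40, -52
D3: -12, -12, -12, -12

-12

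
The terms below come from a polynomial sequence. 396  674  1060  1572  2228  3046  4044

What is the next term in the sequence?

5240

Δ: 278 , 386 , 512 , 656 , 818 , 998
Δ²: 108 , 126 , 144 , 162 , 180
Δ³: 18 , 18 , 18 , 18
Constant third difference = 18, so extend:
180 + 18 = 198;  998 + 198 = 1196;  4044 + 1196 = 5240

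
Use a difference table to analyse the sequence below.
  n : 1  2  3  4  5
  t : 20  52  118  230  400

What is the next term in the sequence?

First differences: 32, 66, 112, 170
Second differences: 34, 46, 58
Third differences: 12, 12
Constant third difference = 12, so extend:
58 + 12 = 70;  170 + 70 = 240;  400 + 240 = 640

640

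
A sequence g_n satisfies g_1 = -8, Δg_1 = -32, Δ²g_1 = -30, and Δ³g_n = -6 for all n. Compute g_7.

Build the table forward from the leading diagonal:
D3: -6  -6  -6  -6  -6  -6  -6
D2: -30  -36  -42  -48  -54  -60  -66
D1: -32  -62  -98  -140  -188  -242  -302
g: -8  -40  -102  -200  -340  -528  -770

-770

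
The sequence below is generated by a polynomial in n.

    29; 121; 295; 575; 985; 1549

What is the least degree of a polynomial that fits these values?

3

Δ: 92, 174, 280, 410, 564
Δ²: 82, 106, 130, 154
Δ³: 24, 24, 24
The third differences are constant, so the polynomial has degree 3.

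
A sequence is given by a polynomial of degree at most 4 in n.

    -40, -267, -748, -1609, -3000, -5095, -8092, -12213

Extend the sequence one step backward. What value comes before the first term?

35

First differences: -227  -481  -861  -1391  -2095  -2997  -4121
Second differences: -254  -380  -530  -704  -902  -1124
Third differences: -126  -150  -174  -198  -222
Fourth differences: -24  -24  -24  -24
The fourth differences are constant at -24.
Work back: -126 + 24 = -102;  -254 + 102 = -152;  -227 + 152 = -75;  -40 + 75 = 35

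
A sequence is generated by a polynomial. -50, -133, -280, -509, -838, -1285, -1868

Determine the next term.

First differences: -83, -147, -229, -329, -447, -583
Second differences: -64, -82, -100, -118, -136
Third differences: -18, -18, -18, -18
The third differences are constant (-18).
-136 − 18 = -154;  -583 − 154 = -737;  -1868 − 737 = -2605

-2605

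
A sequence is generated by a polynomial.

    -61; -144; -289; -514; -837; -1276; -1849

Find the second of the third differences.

First differences: -83, -145, -225, -323, -439, -573
Second differences: -62, -80, -98, -116, -134
Third differences: -18, -18, -18, -18

-18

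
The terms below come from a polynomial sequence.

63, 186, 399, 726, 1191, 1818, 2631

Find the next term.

3654

Δ: 123, 213, 327, 465, 627, 813
Δ²: 90, 114, 138, 162, 186
Δ³: 24, 24, 24, 24
Constant third difference = 24, so extend:
186 + 24 = 210;  813 + 210 = 1023;  2631 + 1023 = 3654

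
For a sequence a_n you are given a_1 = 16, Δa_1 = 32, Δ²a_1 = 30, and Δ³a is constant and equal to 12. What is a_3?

Build the table forward from the leading diagonal:
Third differences: 12  12  12
Second differences: 30  42  54
First differences: 32  62  104
a: 16  48  110

110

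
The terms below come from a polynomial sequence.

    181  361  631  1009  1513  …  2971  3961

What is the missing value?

Using the first 5 terms:
First differences: 180, 270, 378, 504
Second differences: 90, 108, 126
Third differences: 18, 18
Constant third difference = 18.
Extend forward: 126 + 18 = 144;  504 + 144 = 648;  1513 + 648 = 2161

2161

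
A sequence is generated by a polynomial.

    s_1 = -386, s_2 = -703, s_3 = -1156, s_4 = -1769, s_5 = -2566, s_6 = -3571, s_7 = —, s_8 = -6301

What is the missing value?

-4808

Using the first 6 terms:
D1: -317, -453, -613, -797, -1005
D2: -136, -160, -184, -208
D3: -24, -24, -24
Constant third difference = -24.
Extend forward: -208 − 24 = -232;  -1005 − 232 = -1237;  -3571 − 1237 = -4808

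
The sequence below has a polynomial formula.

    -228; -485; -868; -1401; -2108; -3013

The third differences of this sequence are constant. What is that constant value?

D1: -257, -383, -533, -707, -905
D2: -126, -150, -174, -198
D3: -24, -24, -24

-24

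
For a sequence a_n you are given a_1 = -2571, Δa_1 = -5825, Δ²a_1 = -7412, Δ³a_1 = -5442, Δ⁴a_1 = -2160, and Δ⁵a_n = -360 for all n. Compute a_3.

-21633

Build the table forward from the leading diagonal:
D5: -360, -360, -360
D4: -2160, -2520, -2880
D3: -5442, -7602, -10122
D2: -7412, -12854, -20456
D1: -5825, -13237, -26091
a: -2571, -8396, -21633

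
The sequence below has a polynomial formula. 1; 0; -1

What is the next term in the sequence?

-2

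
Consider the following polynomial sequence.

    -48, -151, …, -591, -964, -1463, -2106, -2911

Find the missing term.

Using the last 5 terms:
Δ: -373, -499, -643, -805
Δ²: -126, -144, -162
Δ³: -18, -18
Constant third difference = -18.
Extend backward: -126 + 18 = -108;  -373 + 108 = -265;  -591 + 265 = -326

-326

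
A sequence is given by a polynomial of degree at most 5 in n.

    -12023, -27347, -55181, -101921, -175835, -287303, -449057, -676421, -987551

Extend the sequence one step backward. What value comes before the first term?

-4445

First differences: -15324  -27834  -46740  -73914  -111468  -161754  -227364  -311130
Second differences: -12510  -18906  -27174  -37554  -50286  -65610  -83766
Third differences: -6396  -8268  -10380  -12732  -15324  -18156
Fourth differences: -1872  -2112  -2352  -2592  -2832
Fifth differences: -240  -240  -240  -240
The fifth differences are constant at -240.
Work back: -1872 + 240 = -1632;  -6396 + 1632 = -4764;  -12510 + 4764 = -7746;  -15324 + 7746 = -7578;  -12023 + 7578 = -4445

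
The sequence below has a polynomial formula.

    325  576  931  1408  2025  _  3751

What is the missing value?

2800

Using the first 5 terms:
D1: 251, 355, 477, 617
D2: 104, 122, 140
D3: 18, 18
Constant third difference = 18.
Extend forward: 140 + 18 = 158;  617 + 158 = 775;  2025 + 775 = 2800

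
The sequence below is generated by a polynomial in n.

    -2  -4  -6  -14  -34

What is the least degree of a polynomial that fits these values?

3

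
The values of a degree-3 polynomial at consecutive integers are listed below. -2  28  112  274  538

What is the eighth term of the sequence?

First differences: 30, 84, 162, 264
Second differences: 54, 78, 102
Third differences: 24, 24
Constant third difference = 24, so extend:
102 + 24 = 126;  264 + 126 = 390;  538 + 390 = 928
126 + 24 = 150;  390 + 150 = 540;  928 + 540 = 1468
150 + 24 = 174;  540 + 174 = 714;  1468 + 714 = 2182

2182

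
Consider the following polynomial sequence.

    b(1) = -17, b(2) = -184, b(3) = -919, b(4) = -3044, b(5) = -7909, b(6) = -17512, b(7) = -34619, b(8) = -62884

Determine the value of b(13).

D1: -167, -735, -2125, -4865, -9603, -17107, -28265
D2: -568, -1390, -2740, -4738, -7504, -11158
D3: -822, -1350, -1998, -2766, -3654
D4: -528, -648, -768, -888
D5: -120, -120, -120
The fifth differences are constant (-120).
-888 − 120 = -1008;  -3654 − 1008 = -4662;  -11158 − 4662 = -15820;  -28265 − 15820 = -44085;  -62884 − 44085 = -106969
-1008 − 120 = -1128;  -4662 − 1128 = -5790;  -15820 − 5790 = -21610;  -44085 − 21610 = -65695;  -106969 − 65695 = -172664
-1128 − 120 = -1248;  -5790 − 1248 = -7038;  -21610 − 7038 = -28648;  -65695 − 28648 = -94343;  -172664 − 94343 = -267007
-1248 − 120 = -1368;  -7038 − 1368 = -8406;  -28648 − 8406 = -37054;  -94343 − 37054 = -131397;  -267007 − 131397 = -398404
-1368 − 120 = -1488;  -8406 − 1488 = -9894;  -37054 − 9894 = -46948;  -131397 − 46948 = -178345;  -398404 − 178345 = -576749

-576749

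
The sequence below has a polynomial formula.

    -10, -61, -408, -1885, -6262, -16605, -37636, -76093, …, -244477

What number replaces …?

-141090

Using the first 8 terms:
D1: -51  -347  -1477  -4377  -10343  -21031  -38457
D2: -296  -1130  -2900  -5966  -10688  -17426
D3: -834  -1770  -3066  -4722  -6738
D4: -936  -1296  -1656  -2016
D5: -360  -360  -360
Constant fifth difference = -360.
Extend forward: -2016 − 360 = -2376;  -6738 − 2376 = -9114;  -17426 − 9114 = -26540;  -38457 − 26540 = -64997;  -76093 − 64997 = -141090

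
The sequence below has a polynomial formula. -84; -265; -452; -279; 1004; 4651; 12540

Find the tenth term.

92319

First differences: -181  -187  173  1283  3647  7889
Second differences: -6  360  1110  2364  4242
Third differences: 366  750  1254  1878
Fourth differences: 384  504  624
Fifth differences: 120  120
Constant fifth difference = 120, so extend:
624 + 120 = 744;  1878 + 744 = 2622;  4242 + 2622 = 6864;  7889 + 6864 = 14753;  12540 + 14753 = 27293
744 + 120 = 864;  2622 + 864 = 3486;  6864 + 3486 = 10350;  14753 + 10350 = 25103;  27293 + 25103 = 52396
864 + 120 = 984;  3486 + 984 = 4470;  10350 + 4470 = 14820;  25103 + 14820 = 39923;  52396 + 39923 = 92319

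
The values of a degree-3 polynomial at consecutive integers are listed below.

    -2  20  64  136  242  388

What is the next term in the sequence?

580

First differences: 22 , 44 , 72 , 106 , 146
Second differences: 22 , 28 , 34 , 40
Third differences: 6 , 6 , 6
Constant third difference = 6, so extend:
40 + 6 = 46;  146 + 46 = 192;  388 + 192 = 580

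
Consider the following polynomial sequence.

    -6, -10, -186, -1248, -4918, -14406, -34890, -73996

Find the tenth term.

-253698

First differences: -4, -176, -1062, -3670, -9488, -20484, -39106
Second differences: -172, -886, -2608, -5818, -10996, -18622
Third differences: -714, -1722, -3210, -5178, -7626
Fourth differences: -1008, -1488, -1968, -2448
Fifth differences: -480, -480, -480
Constant fifth difference = -480, so extend:
-2448 − 480 = -2928;  -7626 − 2928 = -10554;  -18622 − 10554 = -29176;  -39106 − 29176 = -68282;  -73996 − 68282 = -142278
-2928 − 480 = -3408;  -10554 − 3408 = -13962;  -29176 − 13962 = -43138;  -68282 − 43138 = -111420;  -142278 − 111420 = -253698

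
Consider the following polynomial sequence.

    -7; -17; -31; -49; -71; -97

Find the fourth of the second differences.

-4

First differences: -10, -14, -18, -22, -26
Second differences: -4, -4, -4, -4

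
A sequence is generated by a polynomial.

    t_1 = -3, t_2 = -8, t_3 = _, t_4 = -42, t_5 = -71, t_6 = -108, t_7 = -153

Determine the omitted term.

-21

Using the last 4 terms:
D1: -29  -37  -45
D2: -8  -8
Constant second difference = -8.
Extend backward: -29 + 8 = -21;  -42 + 21 = -21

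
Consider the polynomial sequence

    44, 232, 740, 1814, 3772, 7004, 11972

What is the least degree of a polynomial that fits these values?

Δ: 188, 508, 1074, 1958, 3232, 4968
Δ²: 320, 566, 884, 1274, 1736
Δ³: 246, 318, 390, 462
Δ⁴: 72, 72, 72
The fourth differences are constant, so the polynomial has degree 4.

4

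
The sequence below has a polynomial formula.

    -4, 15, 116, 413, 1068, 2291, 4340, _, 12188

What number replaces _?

Using the first 7 terms:
Δ: 19  101  297  655  1223  2049
Δ²: 82  196  358  568  826
Δ³: 114  162  210  258
Δ⁴: 48  48  48
Constant fourth difference = 48.
Extend forward: 258 + 48 = 306;  826 + 306 = 1132;  2049 + 1132 = 3181;  4340 + 3181 = 7521

7521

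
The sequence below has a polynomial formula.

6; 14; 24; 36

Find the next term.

50

D1: 8 , 10 , 12
D2: 2 , 2
The second differences are constant (2).
12 + 2 = 14;  36 + 14 = 50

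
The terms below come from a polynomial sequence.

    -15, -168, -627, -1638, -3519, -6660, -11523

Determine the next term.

-153, -459, -1011, -1881, -3141, -4863
-306, -552, -870, -1260, -1722
-246, -318, -390, -462
-72, -72, -72
The fourth differences are constant (-72).
-462 − 72 = -534;  -1722 − 534 = -2256;  -4863 − 2256 = -7119;  -11523 − 7119 = -18642

-18642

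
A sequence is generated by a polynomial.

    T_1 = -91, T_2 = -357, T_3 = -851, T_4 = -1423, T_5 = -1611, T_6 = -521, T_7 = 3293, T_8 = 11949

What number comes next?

-266  -494  -572  -188  1090  3814  8656
-228  -78  384  1278  2724  4842
150  462  894  1446  2118
312  432  552  672
120  120  120
Fifth differences constant at 120.
672 + 120 = 792;  2118 + 792 = 2910;  4842 + 2910 = 7752;  8656 + 7752 = 16408;  11949 + 16408 = 28357

28357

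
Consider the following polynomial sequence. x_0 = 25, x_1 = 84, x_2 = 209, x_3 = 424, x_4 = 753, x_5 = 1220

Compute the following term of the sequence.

1849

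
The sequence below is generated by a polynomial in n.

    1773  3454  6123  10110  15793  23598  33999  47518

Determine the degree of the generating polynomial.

4

D1: 1681, 2669, 3987, 5683, 7805, 10401, 13519
D2: 988, 1318, 1696, 2122, 2596, 3118
D3: 330, 378, 426, 474, 522
D4: 48, 48, 48, 48
The fourth differences are constant, so the polynomial has degree 4.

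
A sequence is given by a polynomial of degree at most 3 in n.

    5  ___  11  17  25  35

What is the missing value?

Using the last 4 terms:
D1: 6, 8, 10
D2: 2, 2
Constant second difference = 2.
Extend backward: 6 − 2 = 4;  11 − 4 = 7

7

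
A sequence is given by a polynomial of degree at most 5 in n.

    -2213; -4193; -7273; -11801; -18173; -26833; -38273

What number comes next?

-53033

Δ: -1980  -3080  -4528  -6372  -8660  -11440
Δ²: -1100  -1448  -1844  -2288  -2780
Δ³: -348  -396  -444  -492
Δ⁴: -48  -48  -48
Fourth differences constant at -48.
-492 − 48 = -540;  -2780 − 540 = -3320;  -11440 − 3320 = -14760;  -38273 − 14760 = -53033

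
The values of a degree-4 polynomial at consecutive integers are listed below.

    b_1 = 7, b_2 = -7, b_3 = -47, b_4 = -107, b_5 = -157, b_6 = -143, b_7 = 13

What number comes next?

413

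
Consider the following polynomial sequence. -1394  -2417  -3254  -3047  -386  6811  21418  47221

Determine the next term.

89038

D1: -1023, -837, 207, 2661, 7197, 14607, 25803
D2: 186, 1044, 2454, 4536, 7410, 11196
D3: 858, 1410, 2082, 2874, 3786
D4: 552, 672, 792, 912
D5: 120, 120, 120
The fifth differences are constant (120).
912 + 120 = 1032;  3786 + 1032 = 4818;  11196 + 4818 = 16014;  25803 + 16014 = 41817;  47221 + 41817 = 89038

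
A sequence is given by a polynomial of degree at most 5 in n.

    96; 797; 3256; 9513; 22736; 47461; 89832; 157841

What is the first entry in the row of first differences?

701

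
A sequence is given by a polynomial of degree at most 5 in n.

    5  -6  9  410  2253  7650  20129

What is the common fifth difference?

360

Δ: -11, 15, 401, 1843, 5397, 12479
Δ²: 26, 386, 1442, 3554, 7082
Δ³: 360, 1056, 2112, 3528
Δ⁴: 696, 1056, 1416
Δ⁵: 360, 360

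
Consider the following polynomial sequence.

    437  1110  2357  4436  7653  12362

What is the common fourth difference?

D1: 673, 1247, 2079, 3217, 4709
D2: 574, 832, 1138, 1492
D3: 258, 306, 354
D4: 48, 48

48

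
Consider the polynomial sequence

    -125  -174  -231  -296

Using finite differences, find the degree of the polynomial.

2

First differences: -49, -57, -65
Second differences: -8, -8
The second differences are constant, so the polynomial has degree 2.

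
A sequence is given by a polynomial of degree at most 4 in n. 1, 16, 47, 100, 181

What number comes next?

296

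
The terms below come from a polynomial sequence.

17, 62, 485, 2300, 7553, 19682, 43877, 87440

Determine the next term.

160145

First differences: 45, 423, 1815, 5253, 12129, 24195, 43563
Second differences: 378, 1392, 3438, 6876, 12066, 19368
Third differences: 1014, 2046, 3438, 5190, 7302
Fourth differences: 1032, 1392, 1752, 2112
Fifth differences: 360, 360, 360
The fifth differences are constant (360).
2112 + 360 = 2472;  7302 + 2472 = 9774;  19368 + 9774 = 29142;  43563 + 29142 = 72705;  87440 + 72705 = 160145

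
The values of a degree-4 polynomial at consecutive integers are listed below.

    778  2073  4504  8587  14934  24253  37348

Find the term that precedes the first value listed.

First differences: 1295  2431  4083  6347  9319  13095
Second differences: 1136  1652  2264  2972  3776
Third differences: 516  612  708  804
Fourth differences: 96  96  96
The fourth differences are constant at 96.
Work back: 516 − 96 = 420;  1136 − 420 = 716;  1295 − 716 = 579;  778 − 579 = 199

199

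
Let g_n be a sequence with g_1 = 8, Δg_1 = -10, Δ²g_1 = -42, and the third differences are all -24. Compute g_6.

-702

Build the table forward from the leading diagonal:
D3: -24, -24, -24, -24, -24, -24
D2: -42, -66, -90, -114, -138, -162
D1: -10, -52, -118, -208, -322, -460
g: 8, -2, -54, -172, -380, -702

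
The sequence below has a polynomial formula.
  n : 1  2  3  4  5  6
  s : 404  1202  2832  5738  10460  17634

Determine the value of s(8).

42362

798  1630  2906  4722  7174
832  1276  1816  2452
444  540  636
96  96
Fourth differences constant at 96.
636 + 96 = 732;  2452 + 732 = 3184;  7174 + 3184 = 10358;  17634 + 10358 = 27992
732 + 96 = 828;  3184 + 828 = 4012;  10358 + 4012 = 14370;  27992 + 14370 = 42362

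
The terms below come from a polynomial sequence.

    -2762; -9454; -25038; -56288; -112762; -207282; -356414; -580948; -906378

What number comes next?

-1363382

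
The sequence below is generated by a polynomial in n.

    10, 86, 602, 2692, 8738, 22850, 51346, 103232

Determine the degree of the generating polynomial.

Δ: 76, 516, 2090, 6046, 14112, 28496, 51886
Δ²: 440, 1574, 3956, 8066, 14384, 23390
Δ³: 1134, 2382, 4110, 6318, 9006
Δ⁴: 1248, 1728, 2208, 2688
Δ⁵: 480, 480, 480
The fifth differences are constant, so the polynomial has degree 5.

5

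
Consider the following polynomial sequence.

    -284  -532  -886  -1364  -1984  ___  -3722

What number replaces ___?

Using the first 5 terms:
Δ: -248, -354, -478, -620
Δ²: -106, -124, -142
Δ³: -18, -18
Constant third difference = -18.
Extend forward: -142 − 18 = -160;  -620 − 160 = -780;  -1984 − 780 = -2764

-2764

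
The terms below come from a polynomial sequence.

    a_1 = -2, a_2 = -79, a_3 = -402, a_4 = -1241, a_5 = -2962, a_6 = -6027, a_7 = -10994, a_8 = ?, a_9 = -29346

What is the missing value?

-18517

Using the first 7 terms:
D1: -77  -323  -839  -1721  -3065  -4967
D2: -246  -516  -882  -1344  -1902
D3: -270  -366  -462  -558
D4: -96  -96  -96
Constant fourth difference = -96.
Extend forward: -558 − 96 = -654;  -1902 − 654 = -2556;  -4967 − 2556 = -7523;  -10994 − 7523 = -18517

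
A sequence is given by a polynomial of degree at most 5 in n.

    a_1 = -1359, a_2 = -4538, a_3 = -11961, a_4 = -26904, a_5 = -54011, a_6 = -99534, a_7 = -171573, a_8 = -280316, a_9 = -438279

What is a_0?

-3179, -7423, -14943, -27107, -45523, -72039, -108743, -157963
-4244, -7520, -12164, -18416, -26516, -36704, -49220
-3276, -4644, -6252, -8100, -10188, -12516
-1368, -1608, -1848, -2088, -2328
-240, -240, -240, -240
The fifth differences are constant at -240.
Work back: -1368 + 240 = -1128;  -3276 + 1128 = -2148;  -4244 + 2148 = -2096;  -3179 + 2096 = -1083;  -1359 + 1083 = -276

-276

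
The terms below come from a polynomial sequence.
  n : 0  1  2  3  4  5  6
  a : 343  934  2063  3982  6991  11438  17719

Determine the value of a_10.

70783

First differences: 591  1129  1919  3009  4447  6281
Second differences: 538  790  1090  1438  1834
Third differences: 252  300  348  396
Fourth differences: 48  48  48
The fourth differences are constant (48).
396 + 48 = 444;  1834 + 444 = 2278;  6281 + 2278 = 8559;  17719 + 8559 = 26278
444 + 48 = 492;  2278 + 492 = 2770;  8559 + 2770 = 11329;  26278 + 11329 = 37607
492 + 48 = 540;  2770 + 540 = 3310;  11329 + 3310 = 14639;  37607 + 14639 = 52246
540 + 48 = 588;  3310 + 588 = 3898;  14639 + 3898 = 18537;  52246 + 18537 = 70783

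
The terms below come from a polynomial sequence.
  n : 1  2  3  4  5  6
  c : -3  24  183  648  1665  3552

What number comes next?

6699

D1: 27, 159, 465, 1017, 1887
D2: 132, 306, 552, 870
D3: 174, 246, 318
D4: 72, 72
Fourth differences constant at 72.
318 + 72 = 390;  870 + 390 = 1260;  1887 + 1260 = 3147;  3552 + 3147 = 6699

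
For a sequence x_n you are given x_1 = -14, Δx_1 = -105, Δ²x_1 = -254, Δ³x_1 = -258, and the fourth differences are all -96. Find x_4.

-1349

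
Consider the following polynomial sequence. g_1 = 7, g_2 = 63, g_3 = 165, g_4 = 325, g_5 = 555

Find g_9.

2415

First differences: 56, 102, 160, 230
Second differences: 46, 58, 70
Third differences: 12, 12
Constant third difference = 12, so extend:
70 + 12 = 82;  230 + 82 = 312;  555 + 312 = 867
82 + 12 = 94;  312 + 94 = 406;  867 + 406 = 1273
94 + 12 = 106;  406 + 106 = 512;  1273 + 512 = 1785
106 + 12 = 118;  512 + 118 = 630;  1785 + 630 = 2415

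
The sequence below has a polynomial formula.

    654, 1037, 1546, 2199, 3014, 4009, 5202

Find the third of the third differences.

Δ: 383, 509, 653, 815, 995, 1193
Δ²: 126, 144, 162, 180, 198
Δ³: 18, 18, 18, 18

18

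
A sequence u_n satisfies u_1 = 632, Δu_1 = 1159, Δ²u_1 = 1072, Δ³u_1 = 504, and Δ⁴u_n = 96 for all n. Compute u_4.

7829

Build the table forward from the leading diagonal:
Δ⁴: 96, 96, 96, 96
Δ³: 504, 600, 696, 792
Δ²: 1072, 1576, 2176, 2872
Δ: 1159, 2231, 3807, 5983
u: 632, 1791, 4022, 7829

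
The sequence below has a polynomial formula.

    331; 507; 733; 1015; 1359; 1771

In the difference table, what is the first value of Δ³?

6

Δ: 176, 226, 282, 344, 412
Δ²: 50, 56, 62, 68
Δ³: 6, 6, 6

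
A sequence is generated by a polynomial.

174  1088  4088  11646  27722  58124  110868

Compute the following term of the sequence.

D1: 914, 3000, 7558, 16076, 30402, 52744
D2: 2086, 4558, 8518, 14326, 22342
D3: 2472, 3960, 5808, 8016
D4: 1488, 1848, 2208
D5: 360, 360
The fifth differences are constant (360).
2208 + 360 = 2568;  8016 + 2568 = 10584;  22342 + 10584 = 32926;  52744 + 32926 = 85670;  110868 + 85670 = 196538

196538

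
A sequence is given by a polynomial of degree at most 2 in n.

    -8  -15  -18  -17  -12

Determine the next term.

Δ: -7, -3, 1, 5
Δ²: 4, 4, 4
Constant second difference = 4, so extend:
5 + 4 = 9;  -12 + 9 = -3

-3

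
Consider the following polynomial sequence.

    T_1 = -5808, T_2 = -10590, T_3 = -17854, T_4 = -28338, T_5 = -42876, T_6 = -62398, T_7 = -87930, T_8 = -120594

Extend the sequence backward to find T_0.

First differences: -4782  -7264  -10484  -14538  -19522  -25532  -32664
Second differences: -2482  -3220  -4054  -4984  -6010  -7132
Third differences: -738  -834  -930  -1026  -1122
Fourth differences: -96  -96  -96  -96
The fourth differences are constant at -96.
Work back: -738 + 96 = -642;  -2482 + 642 = -1840;  -4782 + 1840 = -2942;  -5808 + 2942 = -2866

-2866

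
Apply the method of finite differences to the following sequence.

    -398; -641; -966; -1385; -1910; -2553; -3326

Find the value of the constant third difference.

Δ: -243, -325, -419, -525, -643, -773
Δ²: -82, -94, -106, -118, -130
Δ³: -12, -12, -12, -12

-12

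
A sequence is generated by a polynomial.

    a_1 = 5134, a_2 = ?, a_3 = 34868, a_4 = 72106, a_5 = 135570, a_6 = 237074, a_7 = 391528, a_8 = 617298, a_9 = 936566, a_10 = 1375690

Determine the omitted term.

Using the last 8 terms:
First differences: 37238, 63464, 101504, 154454, 225770, 319268, 439124
Second differences: 26226, 38040, 52950, 71316, 93498, 119856
Third differences: 11814, 14910, 18366, 22182, 26358
Fourth differences: 3096, 3456, 3816, 4176
Fifth differences: 360, 360, 360
Constant fifth difference = 360.
Extend backward: 3096 − 360 = 2736;  11814 − 2736 = 9078;  26226 − 9078 = 17148;  37238 − 17148 = 20090;  34868 − 20090 = 14778

14778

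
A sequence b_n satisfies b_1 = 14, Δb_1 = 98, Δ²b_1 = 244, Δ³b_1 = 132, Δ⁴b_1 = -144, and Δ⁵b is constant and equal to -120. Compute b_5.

2254

Build the table forward from the leading diagonal:
Δ⁵: -120, -120, -120, -120, -120
Δ⁴: -144, -264, -384, -504, -624
Δ³: 132, -12, -276, -660, -1164
Δ²: 244, 376, 364, 88, -572
Δ: 98, 342, 718, 1082, 1170
b: 14, 112, 454, 1172, 2254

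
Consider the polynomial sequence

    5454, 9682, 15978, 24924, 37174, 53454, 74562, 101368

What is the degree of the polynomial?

4

D1: 4228, 6296, 8946, 12250, 16280, 21108, 26806
D2: 2068, 2650, 3304, 4030, 4828, 5698
D3: 582, 654, 726, 798, 870
D4: 72, 72, 72, 72
The fourth differences are constant, so the polynomial has degree 4.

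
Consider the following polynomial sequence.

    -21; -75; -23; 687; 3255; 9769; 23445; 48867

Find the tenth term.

161565

Δ: -54, 52, 710, 2568, 6514, 13676, 25422
Δ²: 106, 658, 1858, 3946, 7162, 11746
Δ³: 552, 1200, 2088, 3216, 4584
Δ⁴: 648, 888, 1128, 1368
Δ⁵: 240, 240, 240
Fifth differences constant at 240.
1368 + 240 = 1608;  4584 + 1608 = 6192;  11746 + 6192 = 17938;  25422 + 17938 = 43360;  48867 + 43360 = 92227
1608 + 240 = 1848;  6192 + 1848 = 8040;  17938 + 8040 = 25978;  43360 + 25978 = 69338;  92227 + 69338 = 161565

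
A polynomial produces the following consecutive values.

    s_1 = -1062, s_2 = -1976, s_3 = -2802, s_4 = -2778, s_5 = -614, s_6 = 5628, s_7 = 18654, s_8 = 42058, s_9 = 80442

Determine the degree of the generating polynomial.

5

-914, -826, 24, 2164, 6242, 13026, 23404, 38384
88, 850, 2140, 4078, 6784, 10378, 14980
762, 1290, 1938, 2706, 3594, 4602
528, 648, 768, 888, 1008
120, 120, 120, 120
The fifth differences are constant, so the polynomial has degree 5.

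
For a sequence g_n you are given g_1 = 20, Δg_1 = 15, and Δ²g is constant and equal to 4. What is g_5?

104

Build the table forward from the leading diagonal:
D2: 4, 4, 4, 4, 4
D1: 15, 19, 23, 27, 31
g: 20, 35, 54, 77, 104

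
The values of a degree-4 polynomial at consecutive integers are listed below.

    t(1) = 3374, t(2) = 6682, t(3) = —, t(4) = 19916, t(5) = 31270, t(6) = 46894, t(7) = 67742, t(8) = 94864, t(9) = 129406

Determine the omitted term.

11974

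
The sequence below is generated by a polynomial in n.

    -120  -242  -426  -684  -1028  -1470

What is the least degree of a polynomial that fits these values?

3

First differences: -122, -184, -258, -344, -442
Second differences: -62, -74, -86, -98
Third differences: -12, -12, -12
The third differences are constant, so the polynomial has degree 3.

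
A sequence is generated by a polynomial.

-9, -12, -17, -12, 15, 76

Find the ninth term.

583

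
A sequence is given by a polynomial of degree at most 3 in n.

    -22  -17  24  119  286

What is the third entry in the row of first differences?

95

Δ: 5, 41, 95, 167
Δ²: 36, 54, 72
Δ³: 18, 18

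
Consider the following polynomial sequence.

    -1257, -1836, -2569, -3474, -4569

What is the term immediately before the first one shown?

-814

Δ: -579  -733  -905  -1095
Δ²: -154  -172  -190
Δ³: -18  -18
The third differences are constant at -18.
Work back: -154 + 18 = -136;  -579 + 136 = -443;  -1257 + 443 = -814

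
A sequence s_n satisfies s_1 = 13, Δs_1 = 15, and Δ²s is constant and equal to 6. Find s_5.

109

Build the table forward from the leading diagonal:
D2: 6, 6, 6, 6, 6
D1: 15, 21, 27, 33, 39
s: 13, 28, 49, 76, 109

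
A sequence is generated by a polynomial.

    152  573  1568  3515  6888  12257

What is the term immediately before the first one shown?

Δ: 421  995  1947  3373  5369
Δ²: 574  952  1426  1996
Δ³: 378  474  570
Δ⁴: 96  96
The fourth differences are constant at 96.
Work back: 378 − 96 = 282;  574 − 282 = 292;  421 − 292 = 129;  152 − 129 = 23

23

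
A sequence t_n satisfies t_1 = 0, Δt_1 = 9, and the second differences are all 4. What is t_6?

85

Build the table forward from the leading diagonal:
D2: 4  4  4  4  4  4
D1: 9  13  17  21  25  29
t: 0  9  22  39  60  85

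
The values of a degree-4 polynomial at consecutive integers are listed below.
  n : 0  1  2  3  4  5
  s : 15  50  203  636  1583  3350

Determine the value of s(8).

35 , 153 , 433 , 947 , 1767
118 , 280 , 514 , 820
162 , 234 , 306
72 , 72
Constant fourth difference = 72, so extend:
306 + 72 = 378;  820 + 378 = 1198;  1767 + 1198 = 2965;  3350 + 2965 = 6315
378 + 72 = 450;  1198 + 450 = 1648;  2965 + 1648 = 4613;  6315 + 4613 = 10928
450 + 72 = 522;  1648 + 522 = 2170;  4613 + 2170 = 6783;  10928 + 6783 = 17711

17711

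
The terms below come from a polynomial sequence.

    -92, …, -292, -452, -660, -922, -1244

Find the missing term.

-174

Using the last 5 terms:
D1: -160  -208  -262  -322
D2: -48  -54  -60
D3: -6  -6
Constant third difference = -6.
Extend backward: -48 + 6 = -42;  -160 + 42 = -118;  -292 + 118 = -174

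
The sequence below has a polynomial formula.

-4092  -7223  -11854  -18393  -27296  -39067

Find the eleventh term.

-161942

First differences: -3131, -4631, -6539, -8903, -11771
Second differences: -1500, -1908, -2364, -2868
Third differences: -408, -456, -504
Fourth differences: -48, -48
Constant fourth difference = -48, so extend:
-504 − 48 = -552;  -2868 − 552 = -3420;  -11771 − 3420 = -15191;  -39067 − 15191 = -54258
-552 − 48 = -600;  -3420 − 600 = -4020;  -15191 − 4020 = -19211;  -54258 − 19211 = -73469
-600 − 48 = -648;  -4020 − 648 = -4668;  -19211 − 4668 = -23879;  -73469 − 23879 = -97348
-648 − 48 = -696;  -4668 − 696 = -5364;  -23879 − 5364 = -29243;  -97348 − 29243 = -126591
-696 − 48 = -744;  -5364 − 744 = -6108;  -29243 − 6108 = -35351;  -126591 − 35351 = -161942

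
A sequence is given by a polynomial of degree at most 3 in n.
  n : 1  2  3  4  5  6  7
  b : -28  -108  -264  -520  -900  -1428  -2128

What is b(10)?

-80  -156  -256  -380  -528  -700
-76  -100  -124  -148  -172
-24  -24  -24  -24
The third differences are constant (-24).
-172 − 24 = -196;  -700 − 196 = -896;  -2128 − 896 = -3024
-196 − 24 = -220;  -896 − 220 = -1116;  -3024 − 1116 = -4140
-220 − 24 = -244;  -1116 − 244 = -1360;  -4140 − 1360 = -5500

-5500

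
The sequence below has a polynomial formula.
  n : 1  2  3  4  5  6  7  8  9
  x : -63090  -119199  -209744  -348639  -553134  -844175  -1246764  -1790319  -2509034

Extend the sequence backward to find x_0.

-30479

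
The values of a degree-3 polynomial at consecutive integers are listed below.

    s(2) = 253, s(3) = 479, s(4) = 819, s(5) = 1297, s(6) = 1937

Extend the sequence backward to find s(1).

Δ: 226  340  478  640
Δ²: 114  138  162
Δ³: 24  24
The third differences are constant at 24.
Work back: 114 − 24 = 90;  226 − 90 = 136;  253 − 136 = 117

117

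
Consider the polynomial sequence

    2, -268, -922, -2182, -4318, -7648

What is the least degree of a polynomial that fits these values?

D1: -270, -654, -1260, -2136, -3330
D2: -384, -606, -876, -1194
D3: -222, -270, -318
D4: -48, -48
The fourth differences are constant, so the polynomial has degree 4.

4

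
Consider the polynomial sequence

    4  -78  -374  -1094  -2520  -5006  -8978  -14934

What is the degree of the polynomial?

-82, -296, -720, -1426, -2486, -3972, -5956
-214, -424, -706, -1060, -1486, -1984
-210, -282, -354, -426, -498
-72, -72, -72, -72
The fourth differences are constant, so the polynomial has degree 4.

4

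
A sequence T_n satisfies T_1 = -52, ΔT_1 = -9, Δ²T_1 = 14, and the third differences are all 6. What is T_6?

103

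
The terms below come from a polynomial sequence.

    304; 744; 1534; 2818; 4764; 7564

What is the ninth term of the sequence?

23368

Δ: 440  790  1284  1946  2800
Δ²: 350  494  662  854
Δ³: 144  168  192
Δ⁴: 24  24
Fourth differences constant at 24.
192 + 24 = 216;  854 + 216 = 1070;  2800 + 1070 = 3870;  7564 + 3870 = 11434
216 + 24 = 240;  1070 + 240 = 1310;  3870 + 1310 = 5180;  11434 + 5180 = 16614
240 + 24 = 264;  1310 + 264 = 1574;  5180 + 1574 = 6754;  16614 + 6754 = 23368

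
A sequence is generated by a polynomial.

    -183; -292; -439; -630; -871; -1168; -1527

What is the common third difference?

D1: -109, -147, -191, -241, -297, -359
D2: -38, -44, -50, -56, -62
D3: -6, -6, -6, -6

-6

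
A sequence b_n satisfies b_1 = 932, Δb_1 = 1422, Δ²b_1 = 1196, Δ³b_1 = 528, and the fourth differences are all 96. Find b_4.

9314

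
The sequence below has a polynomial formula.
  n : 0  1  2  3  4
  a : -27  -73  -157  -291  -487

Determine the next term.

First differences: -46  -84  -134  -196
Second differences: -38  -50  -62
Third differences: -12  -12
Constant third difference = -12, so extend:
-62 − 12 = -74;  -196 − 74 = -270;  -487 − 270 = -757

-757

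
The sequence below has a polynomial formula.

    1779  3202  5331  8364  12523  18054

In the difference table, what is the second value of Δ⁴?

First differences: 1423, 2129, 3033, 4159, 5531
Second differences: 706, 904, 1126, 1372
Third differences: 198, 222, 246
Fourth differences: 24, 24

24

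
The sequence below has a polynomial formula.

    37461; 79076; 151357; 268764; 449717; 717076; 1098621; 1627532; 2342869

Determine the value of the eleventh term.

D1: 41615, 72281, 117407, 180953, 267359, 381545, 528911, 715337
D2: 30666, 45126, 63546, 86406, 114186, 147366, 186426
D3: 14460, 18420, 22860, 27780, 33180, 39060
D4: 3960, 4440, 4920, 5400, 5880
D5: 480, 480, 480, 480
Constant fifth difference = 480, so extend:
5880 + 480 = 6360;  39060 + 6360 = 45420;  186426 + 45420 = 231846;  715337 + 231846 = 947183;  2342869 + 947183 = 3290052
6360 + 480 = 6840;  45420 + 6840 = 52260;  231846 + 52260 = 284106;  947183 + 284106 = 1231289;  3290052 + 1231289 = 4521341

4521341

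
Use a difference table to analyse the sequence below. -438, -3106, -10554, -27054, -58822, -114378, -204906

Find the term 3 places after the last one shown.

D1: -2668, -7448, -16500, -31768, -55556, -90528
D2: -4780, -9052, -15268, -23788, -34972
D3: -4272, -6216, -8520, -11184
D4: -1944, -2304, -2664
D5: -360, -360
Fifth differences constant at -360.
-2664 − 360 = -3024;  -11184 − 3024 = -14208;  -34972 − 14208 = -49180;  -90528 − 49180 = -139708;  -204906 − 139708 = -344614
-3024 − 360 = -3384;  -14208 − 3384 = -17592;  -49180 − 17592 = -66772;  -139708 − 66772 = -206480;  -344614 − 206480 = -551094
-3384 − 360 = -3744;  -17592 − 3744 = -21336;  -66772 − 21336 = -88108;  -206480 − 88108 = -294588;  -551094 − 294588 = -845682

-845682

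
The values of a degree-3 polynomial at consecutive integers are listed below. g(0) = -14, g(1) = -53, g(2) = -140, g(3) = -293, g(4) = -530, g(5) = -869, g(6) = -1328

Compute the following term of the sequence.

-39 , -87 , -153 , -237 , -339 , -459
-48 , -66 , -84 , -102 , -120
-18 , -18 , -18 , -18
Third differences constant at -18.
-120 − 18 = -138;  -459 − 138 = -597;  -1328 − 597 = -1925

-1925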